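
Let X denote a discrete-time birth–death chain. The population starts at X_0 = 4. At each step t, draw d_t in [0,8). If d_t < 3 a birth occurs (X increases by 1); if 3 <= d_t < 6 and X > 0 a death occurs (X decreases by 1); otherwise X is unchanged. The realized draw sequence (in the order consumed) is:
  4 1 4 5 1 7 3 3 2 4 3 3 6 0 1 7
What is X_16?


2

t=0: X=4, d=4 → death, X_1=3
t=1: X=3, d=1 → birth, X_2=4
t=2: X=4, d=4 → death, X_3=3
t=3: X=3, d=5 → death, X_4=2
t=4: X=2, d=1 → birth, X_5=3
t=5: X=3, d=7 → hold, X_6=3
t=6: X=3, d=3 → death, X_7=2
t=7: X=2, d=3 → death, X_8=1
t=8: X=1, d=2 → birth, X_9=2
t=9: X=2, d=4 → death, X_10=1
t=10: X=1, d=3 → death, X_11=0
t=11: X=0, d=3 → hold, X_12=0
t=12: X=0, d=6 → hold, X_13=0
t=13: X=0, d=0 → birth, X_14=1
t=14: X=1, d=1 → birth, X_15=2
t=15: X=2, d=7 → hold, X_16=2


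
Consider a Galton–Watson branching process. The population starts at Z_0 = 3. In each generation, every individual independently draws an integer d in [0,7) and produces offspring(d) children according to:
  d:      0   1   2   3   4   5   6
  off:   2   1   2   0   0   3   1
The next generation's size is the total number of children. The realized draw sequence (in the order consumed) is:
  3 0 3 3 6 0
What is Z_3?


gen 0: Z_0=3, draws=[3, 0, 3], offspring=[0, 2, 0], Z_1=2
gen 1: Z_1=2, draws=[3, 6], offspring=[0, 1], Z_2=1
gen 2: Z_2=1, draws=[0], offspring=[2], Z_3=2

2


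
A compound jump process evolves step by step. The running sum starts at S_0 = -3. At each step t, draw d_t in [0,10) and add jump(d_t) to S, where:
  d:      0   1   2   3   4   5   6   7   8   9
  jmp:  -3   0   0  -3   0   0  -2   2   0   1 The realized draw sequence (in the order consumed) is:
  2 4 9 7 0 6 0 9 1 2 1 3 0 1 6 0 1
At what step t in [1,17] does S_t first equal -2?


t=0: S=-3, d=2, jump=0, S_1=-3
t=1: S=-3, d=4, jump=0, S_2=-3
t=2: S=-3, d=9, jump=1, S_3=-2
t=3: S=-2, d=7, jump=2, S_4=0
t=4: S=0, d=0, jump=-3, S_5=-3
t=5: S=-3, d=6, jump=-2, S_6=-5
t=6: S=-5, d=0, jump=-3, S_7=-8
t=7: S=-8, d=9, jump=1, S_8=-7
t=8: S=-7, d=1, jump=0, S_9=-7
t=9: S=-7, d=2, jump=0, S_10=-7
t=10: S=-7, d=1, jump=0, S_11=-7
t=11: S=-7, d=3, jump=-3, S_12=-10
t=12: S=-10, d=0, jump=-3, S_13=-13
t=13: S=-13, d=1, jump=0, S_14=-13
t=14: S=-13, d=6, jump=-2, S_15=-15
t=15: S=-15, d=0, jump=-3, S_16=-18
t=16: S=-18, d=1, jump=0, S_17=-18

3


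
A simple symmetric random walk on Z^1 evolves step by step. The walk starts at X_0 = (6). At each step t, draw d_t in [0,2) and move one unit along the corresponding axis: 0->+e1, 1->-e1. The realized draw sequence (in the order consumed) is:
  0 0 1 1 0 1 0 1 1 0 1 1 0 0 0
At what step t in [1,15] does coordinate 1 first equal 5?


t=0: X=(6), d=0 → +e1, X_1=(7)
t=1: X=(7), d=0 → +e1, X_2=(8)
t=2: X=(8), d=1 → -e1, X_3=(7)
t=3: X=(7), d=1 → -e1, X_4=(6)
t=4: X=(6), d=0 → +e1, X_5=(7)
t=5: X=(7), d=1 → -e1, X_6=(6)
t=6: X=(6), d=0 → +e1, X_7=(7)
t=7: X=(7), d=1 → -e1, X_8=(6)
t=8: X=(6), d=1 → -e1, X_9=(5)
t=9: X=(5), d=0 → +e1, X_10=(6)
t=10: X=(6), d=1 → -e1, X_11=(5)
t=11: X=(5), d=1 → -e1, X_12=(4)
t=12: X=(4), d=0 → +e1, X_13=(5)
t=13: X=(5), d=0 → +e1, X_14=(6)
t=14: X=(6), d=0 → +e1, X_15=(7)

9


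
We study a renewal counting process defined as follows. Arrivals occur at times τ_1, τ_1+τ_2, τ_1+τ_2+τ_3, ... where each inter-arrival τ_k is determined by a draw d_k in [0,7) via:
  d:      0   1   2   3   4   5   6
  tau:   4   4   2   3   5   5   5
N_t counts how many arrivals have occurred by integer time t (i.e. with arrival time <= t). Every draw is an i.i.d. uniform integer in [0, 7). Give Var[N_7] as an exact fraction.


30434/117649

Inter-arrival values over d=0..6: [4, 4, 2, 3, 5, 5, 5]
Each d has probability 1/7, so the pmf of τ is: f(2) = 1/7, f(3) = 1/7, f(4) = 2/7, f(5) = 3/7
Let p_n(j) = P(N_n = j), with p_0 = [1]. Condition on τ_1: p_n(0) = P(τ > n), and for j >= 1, p_n(j) = Σ_{k<=n} f(k)·p_{n−k}(j−1)
p_1 = [1]  (j = 0)
p_2 = [6/7, 1/7]  (j = 0..1)
p_3 = [5/7, 2/7]  (j = 0..1)
p_4 = [3/7, 27/49, 1/49]  (j = 0..2)
p_5 = [0, 46/49, 3/49]  (j = 0..2)
p_6 = [0, 41/49, 55/343, 1/343]  (j = 0..3)
p_7 = [0, 31/49, 122/343, 4/343]  (j = 0..3)
E[N_7] = Σ j·p_7(j) = 473/343;  E[N_7²] = Σ j²·p_7(j) = 741/343
Var[N_7] = 741/343 − (473/343)² = 30434/117649


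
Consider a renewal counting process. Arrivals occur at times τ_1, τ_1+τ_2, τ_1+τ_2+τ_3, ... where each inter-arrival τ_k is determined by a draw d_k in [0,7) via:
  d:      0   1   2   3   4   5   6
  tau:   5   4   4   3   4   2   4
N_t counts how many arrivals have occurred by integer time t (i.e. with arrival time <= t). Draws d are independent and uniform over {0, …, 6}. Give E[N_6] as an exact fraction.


428/343

Inter-arrival values over d=0..6: [5, 4, 4, 3, 4, 2, 4]
Each d has probability 1/7, so the pmf of τ is: f(2) = 1/7, f(3) = 1/7, f(4) = 4/7, f(5) = 1/7
Renewal equation for m(n) = E[N_n]: condition on τ_1 = k (if k <= n, one arrival plus a fresh copy on the remaining n−k steps): m(n) = F(n) + Σ_{k<=n} f(k)·m(n−k), where F(n) = P(τ <= n) and m(0) = 0
m(1) = F(1) = 0
m(2) = F(2) = 1/7
m(3) = F(3) = 2/7
m(4) = F(4) + f(2)·m(2) = 6/7 + 1/7·1/7 = 43/49
m(5) = F(5) + f(2)·m(3) + f(3)·m(2) = 1 + 1/7·2/7 + 1/7·1/7 = 52/49
m(6) = F(6) + f(2)·m(4) + f(3)·m(3) + f(4)·m(2) = 1 + 1/7·43/49 + 1/7·2/7 + 4/7·1/7 = 428/343
E[N_6] = m(6) = 428/343


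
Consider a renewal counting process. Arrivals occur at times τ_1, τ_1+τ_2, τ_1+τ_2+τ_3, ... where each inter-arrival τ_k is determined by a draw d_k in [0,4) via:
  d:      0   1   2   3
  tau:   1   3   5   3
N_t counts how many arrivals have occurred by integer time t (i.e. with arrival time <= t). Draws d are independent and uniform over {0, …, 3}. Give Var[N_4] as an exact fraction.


40775/65536

Inter-arrival values over d=0..3: [1, 3, 5, 3]
Each d has probability 1/4, so the pmf of τ is: f(1) = 1/4, f(3) = 1/2, f(5) = 1/4
Let p_n(j) = P(N_n = j), with p_0 = [1]. Condition on τ_1: p_n(0) = P(τ > n), and for j >= 1, p_n(j) = Σ_{k<=n} f(k)·p_{n−k}(j−1)
p_1 = [3/4, 1/4]  (j = 0..1)
p_2 = [3/4, 3/16, 1/16]  (j = 0..2)
p_3 = [1/4, 11/16, 3/64, 1/64]  (j = 0..3)
p_4 = [1/4, 7/16, 19/64, 3/256, 1/256]  (j = 0..4)
E[N_4] = Σ j·p_4(j) = 277/256;  E[N_4²] = Σ j²·p_4(j) = 459/256
Var[N_4] = 459/256 − (277/256)² = 40775/65536


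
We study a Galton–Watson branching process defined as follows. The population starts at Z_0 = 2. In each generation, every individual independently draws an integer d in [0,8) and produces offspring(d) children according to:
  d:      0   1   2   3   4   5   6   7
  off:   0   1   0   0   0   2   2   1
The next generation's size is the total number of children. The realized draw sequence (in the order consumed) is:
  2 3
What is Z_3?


gen 0: Z_0=2, draws=[2, 3], offspring=[0, 0], Z_1=0
gen 1: Z_1=0, draws=[], offspring=[], Z_2=0
gen 2: Z_2=0, draws=[], offspring=[], Z_3=0

0


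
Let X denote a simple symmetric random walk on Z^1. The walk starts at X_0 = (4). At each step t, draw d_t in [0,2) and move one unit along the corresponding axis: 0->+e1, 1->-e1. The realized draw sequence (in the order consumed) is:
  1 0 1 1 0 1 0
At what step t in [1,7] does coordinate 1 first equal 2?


4

t=0: X=(4), d=1 → -e1, X_1=(3)
t=1: X=(3), d=0 → +e1, X_2=(4)
t=2: X=(4), d=1 → -e1, X_3=(3)
t=3: X=(3), d=1 → -e1, X_4=(2)
t=4: X=(2), d=0 → +e1, X_5=(3)
t=5: X=(3), d=1 → -e1, X_6=(2)
t=6: X=(2), d=0 → +e1, X_7=(3)


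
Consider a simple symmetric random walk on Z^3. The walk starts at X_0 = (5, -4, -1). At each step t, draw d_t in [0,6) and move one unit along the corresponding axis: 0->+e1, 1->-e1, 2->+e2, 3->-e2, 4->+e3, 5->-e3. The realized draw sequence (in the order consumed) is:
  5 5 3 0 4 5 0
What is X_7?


(7, -5, -3)

t=0: X=(5, -4, -1), d=5 → -e3, X_1=(5, -4, -2)
t=1: X=(5, -4, -2), d=5 → -e3, X_2=(5, -4, -3)
t=2: X=(5, -4, -3), d=3 → -e2, X_3=(5, -5, -3)
t=3: X=(5, -5, -3), d=0 → +e1, X_4=(6, -5, -3)
t=4: X=(6, -5, -3), d=4 → +e3, X_5=(6, -5, -2)
t=5: X=(6, -5, -2), d=5 → -e3, X_6=(6, -5, -3)
t=6: X=(6, -5, -3), d=0 → +e1, X_7=(7, -5, -3)


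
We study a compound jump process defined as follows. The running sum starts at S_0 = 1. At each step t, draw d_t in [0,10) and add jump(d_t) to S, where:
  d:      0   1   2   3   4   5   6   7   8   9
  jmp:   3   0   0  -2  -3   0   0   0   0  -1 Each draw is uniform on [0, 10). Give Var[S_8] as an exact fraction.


442/25

Outcome values over d=0..9: [3, 0, 0, -2, -3, 0, 0, 0, 0, -1]
Σy = -3, Σy² = 23, M = 10
μ = -3/10 = -3/10,  σ² = 23/10 − (-3/10)² = 221/100
Independent increments: Var[S_8] = 8·σ² = 8·(221/100) = 442/25


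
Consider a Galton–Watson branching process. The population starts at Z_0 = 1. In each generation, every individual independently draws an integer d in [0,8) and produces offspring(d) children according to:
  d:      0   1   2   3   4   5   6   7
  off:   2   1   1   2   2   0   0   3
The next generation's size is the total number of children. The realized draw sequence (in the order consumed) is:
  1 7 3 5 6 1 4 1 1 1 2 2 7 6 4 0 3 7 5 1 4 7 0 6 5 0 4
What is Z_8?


gen 0: Z_0=1, draws=[1], offspring=[1], Z_1=1
gen 1: Z_1=1, draws=[7], offspring=[3], Z_2=3
gen 2: Z_2=3, draws=[3, 5, 6], offspring=[2, 0, 0], Z_3=2
gen 3: Z_3=2, draws=[1, 4], offspring=[1, 2], Z_4=3
gen 4: Z_4=3, draws=[1, 1, 1], offspring=[1, 1, 1], Z_5=3
gen 5: Z_5=3, draws=[2, 2, 7], offspring=[1, 1, 3], Z_6=5
gen 6: Z_6=5, draws=[6, 4, 0, 3, 7], offspring=[0, 2, 2, 2, 3], Z_7=9
gen 7: Z_7=9, draws=[5, 1, 4, 7, 0, 6, 5, 0, 4], offspring=[0, 1, 2, 3, 2, 0, 0, 2, 2], Z_8=12

12


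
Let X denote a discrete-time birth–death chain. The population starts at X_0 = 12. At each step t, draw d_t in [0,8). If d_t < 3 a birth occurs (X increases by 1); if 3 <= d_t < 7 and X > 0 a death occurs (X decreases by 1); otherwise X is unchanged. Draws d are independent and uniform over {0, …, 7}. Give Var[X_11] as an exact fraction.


605/64

X can drop by at most 1 per step and X_0 = 12 > T = 11, so X_t >= 12 − t >= 1 > 0 for every t <= 11: the floor at 0 (the 'and X > 0' condition) never binds. Hence X_11 = X_0 + Σ_{t<11} Y_t with i.i.d. increments Y_t = y(d_t) ∈ {+1, −1, 0}.
Outcome values over d=0..7: [1, 1, 1, -1, -1, -1, -1, 0]
Σy = -1, Σy² = 7, M = 8
μ = -1/8 = -1/8,  σ² = 7/8 − (-1/8)² = 55/64
Independent increments: Var[X_11] = 11·σ² = 11·(55/64) = 605/64


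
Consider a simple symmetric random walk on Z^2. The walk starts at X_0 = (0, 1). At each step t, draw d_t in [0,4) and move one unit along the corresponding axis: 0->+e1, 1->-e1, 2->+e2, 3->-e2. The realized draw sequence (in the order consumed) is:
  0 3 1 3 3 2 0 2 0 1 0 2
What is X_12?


(2, 1)

t=0: X=(0, 1), d=0 → +e1, X_1=(1, 1)
t=1: X=(1, 1), d=3 → -e2, X_2=(1, 0)
t=2: X=(1, 0), d=1 → -e1, X_3=(0, 0)
t=3: X=(0, 0), d=3 → -e2, X_4=(0, -1)
t=4: X=(0, -1), d=3 → -e2, X_5=(0, -2)
t=5: X=(0, -2), d=2 → +e2, X_6=(0, -1)
t=6: X=(0, -1), d=0 → +e1, X_7=(1, -1)
t=7: X=(1, -1), d=2 → +e2, X_8=(1, 0)
t=8: X=(1, 0), d=0 → +e1, X_9=(2, 0)
t=9: X=(2, 0), d=1 → -e1, X_10=(1, 0)
t=10: X=(1, 0), d=0 → +e1, X_11=(2, 0)
t=11: X=(2, 0), d=2 → +e2, X_12=(2, 1)


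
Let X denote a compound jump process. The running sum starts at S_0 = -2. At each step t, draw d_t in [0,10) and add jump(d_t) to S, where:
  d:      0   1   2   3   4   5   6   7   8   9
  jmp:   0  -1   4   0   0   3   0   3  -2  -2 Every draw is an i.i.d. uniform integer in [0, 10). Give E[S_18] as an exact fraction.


Outcome values over d=0..9: [0, -1, 4, 0, 0, 3, 0, 3, -2, -2]
Σy = 5, Σy² = 43, M = 10
μ = 5/10 = 1/2,  σ² = 43/10 − (1/2)² = 81/20
E[S_18] = -2 + 18·(1/2) = 7

7


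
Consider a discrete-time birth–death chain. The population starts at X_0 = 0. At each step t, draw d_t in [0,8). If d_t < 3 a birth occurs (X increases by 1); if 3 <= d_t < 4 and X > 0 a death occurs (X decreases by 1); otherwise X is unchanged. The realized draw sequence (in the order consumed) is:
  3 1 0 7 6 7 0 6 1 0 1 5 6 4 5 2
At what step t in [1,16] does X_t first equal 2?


t=0: X=0, d=3 → hold, X_1=0
t=1: X=0, d=1 → birth, X_2=1
t=2: X=1, d=0 → birth, X_3=2
t=3: X=2, d=7 → hold, X_4=2
t=4: X=2, d=6 → hold, X_5=2
t=5: X=2, d=7 → hold, X_6=2
t=6: X=2, d=0 → birth, X_7=3
t=7: X=3, d=6 → hold, X_8=3
t=8: X=3, d=1 → birth, X_9=4
t=9: X=4, d=0 → birth, X_10=5
t=10: X=5, d=1 → birth, X_11=6
t=11: X=6, d=5 → hold, X_12=6
t=12: X=6, d=6 → hold, X_13=6
t=13: X=6, d=4 → hold, X_14=6
t=14: X=6, d=5 → hold, X_15=6
t=15: X=6, d=2 → birth, X_16=7

3


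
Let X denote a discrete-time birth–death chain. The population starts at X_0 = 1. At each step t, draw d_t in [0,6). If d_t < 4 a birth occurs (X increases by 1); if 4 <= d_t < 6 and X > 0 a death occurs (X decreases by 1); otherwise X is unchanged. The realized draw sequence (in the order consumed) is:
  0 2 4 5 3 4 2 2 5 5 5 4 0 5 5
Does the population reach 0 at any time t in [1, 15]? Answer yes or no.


yes

t=0: X=1, d=0 → birth, X_1=2
t=1: X=2, d=2 → birth, X_2=3
t=2: X=3, d=4 → death, X_3=2
t=3: X=2, d=5 → death, X_4=1
t=4: X=1, d=3 → birth, X_5=2
t=5: X=2, d=4 → death, X_6=1
t=6: X=1, d=2 → birth, X_7=2
t=7: X=2, d=2 → birth, X_8=3
t=8: X=3, d=5 → death, X_9=2
t=9: X=2, d=5 → death, X_10=1
t=10: X=1, d=5 → death, X_11=0
t=11: X=0, d=4 → hold, X_12=0
t=12: X=0, d=0 → birth, X_13=1
t=13: X=1, d=5 → death, X_14=0
t=14: X=0, d=5 → hold, X_15=0


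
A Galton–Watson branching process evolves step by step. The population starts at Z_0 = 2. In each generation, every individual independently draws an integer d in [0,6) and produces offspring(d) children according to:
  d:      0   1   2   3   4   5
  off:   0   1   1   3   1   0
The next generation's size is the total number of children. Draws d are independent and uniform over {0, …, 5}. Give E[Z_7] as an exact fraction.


Outcome values over d=0..5: [0, 1, 1, 3, 1, 0]
Σy = 6, Σy² = 12, M = 6
μ = 6/6 = 1,  σ² = 12/6 − (1)² = 1
E[Z_0] = 2
E[Z_1] = 1·E[Z_0] = 2
E[Z_2] = 1·E[Z_1] = 2
E[Z_3] = 1·E[Z_2] = 2
E[Z_4] = 1·E[Z_3] = 2
E[Z_5] = 1·E[Z_4] = 2
E[Z_6] = 1·E[Z_5] = 2
E[Z_7] = 1·E[Z_6] = 2

2


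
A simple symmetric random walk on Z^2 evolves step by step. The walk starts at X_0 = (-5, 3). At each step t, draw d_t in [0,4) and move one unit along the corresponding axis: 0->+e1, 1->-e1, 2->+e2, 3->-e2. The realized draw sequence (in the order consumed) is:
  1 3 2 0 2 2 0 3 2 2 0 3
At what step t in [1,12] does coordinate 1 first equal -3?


11

t=0: X=(-5, 3), d=1 → -e1, X_1=(-6, 3)
t=1: X=(-6, 3), d=3 → -e2, X_2=(-6, 2)
t=2: X=(-6, 2), d=2 → +e2, X_3=(-6, 3)
t=3: X=(-6, 3), d=0 → +e1, X_4=(-5, 3)
t=4: X=(-5, 3), d=2 → +e2, X_5=(-5, 4)
t=5: X=(-5, 4), d=2 → +e2, X_6=(-5, 5)
t=6: X=(-5, 5), d=0 → +e1, X_7=(-4, 5)
t=7: X=(-4, 5), d=3 → -e2, X_8=(-4, 4)
t=8: X=(-4, 4), d=2 → +e2, X_9=(-4, 5)
t=9: X=(-4, 5), d=2 → +e2, X_10=(-4, 6)
t=10: X=(-4, 6), d=0 → +e1, X_11=(-3, 6)
t=11: X=(-3, 6), d=3 → -e2, X_12=(-3, 5)


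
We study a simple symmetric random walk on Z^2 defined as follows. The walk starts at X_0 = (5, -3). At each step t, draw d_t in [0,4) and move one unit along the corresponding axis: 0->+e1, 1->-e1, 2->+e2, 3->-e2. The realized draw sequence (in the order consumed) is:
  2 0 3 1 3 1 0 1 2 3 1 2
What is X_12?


t=0: X=(5, -3), d=2 → +e2, X_1=(5, -2)
t=1: X=(5, -2), d=0 → +e1, X_2=(6, -2)
t=2: X=(6, -2), d=3 → -e2, X_3=(6, -3)
t=3: X=(6, -3), d=1 → -e1, X_4=(5, -3)
t=4: X=(5, -3), d=3 → -e2, X_5=(5, -4)
t=5: X=(5, -4), d=1 → -e1, X_6=(4, -4)
t=6: X=(4, -4), d=0 → +e1, X_7=(5, -4)
t=7: X=(5, -4), d=1 → -e1, X_8=(4, -4)
t=8: X=(4, -4), d=2 → +e2, X_9=(4, -3)
t=9: X=(4, -3), d=3 → -e2, X_10=(4, -4)
t=10: X=(4, -4), d=1 → -e1, X_11=(3, -4)
t=11: X=(3, -4), d=2 → +e2, X_12=(3, -3)

(3, -3)


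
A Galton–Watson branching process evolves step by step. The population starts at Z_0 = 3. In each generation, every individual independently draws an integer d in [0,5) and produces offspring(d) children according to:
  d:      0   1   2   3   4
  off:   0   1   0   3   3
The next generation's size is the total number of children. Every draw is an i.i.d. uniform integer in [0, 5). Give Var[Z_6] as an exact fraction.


118315498392/244140625

Outcome values over d=0..4: [0, 1, 0, 3, 3]
Σy = 7, Σy² = 19, M = 5
μ = 7/5 = 7/5,  σ² = 19/5 − (7/5)² = 46/25
V_0 = 0, E_0 = 3
V_1 = 46/25·E_0 + (7/5)²·V_0 = 138/25;  E_1 = 21/5
V_2 = 46/25·E_1 + (7/5)²·V_1 = 11592/625;  E_2 = 147/25
V_3 = 46/25·E_2 + (7/5)²·V_2 = 737058/15625;  E_3 = 1029/125
V_4 = 46/25·E_3 + (7/5)²·V_3 = 42032592/390625;  E_4 = 7203/625
V_5 = 46/25·E_4 + (7/5)²·V_4 = 2266683258/9765625;  E_5 = 50421/3125
V_6 = 46/25·E_5 + (7/5)²·V_5 = 118315498392/244140625;  E_6 = 352947/15625


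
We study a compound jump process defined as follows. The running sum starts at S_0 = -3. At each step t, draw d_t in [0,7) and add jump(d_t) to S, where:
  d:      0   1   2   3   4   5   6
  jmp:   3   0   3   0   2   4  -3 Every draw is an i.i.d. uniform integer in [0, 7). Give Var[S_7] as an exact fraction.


248/7

Outcome values over d=0..6: [3, 0, 3, 0, 2, 4, -3]
Σy = 9, Σy² = 47, M = 7
μ = 9/7 = 9/7,  σ² = 47/7 − (9/7)² = 248/49
Independent increments: Var[S_7] = 7·σ² = 7·(248/49) = 248/7


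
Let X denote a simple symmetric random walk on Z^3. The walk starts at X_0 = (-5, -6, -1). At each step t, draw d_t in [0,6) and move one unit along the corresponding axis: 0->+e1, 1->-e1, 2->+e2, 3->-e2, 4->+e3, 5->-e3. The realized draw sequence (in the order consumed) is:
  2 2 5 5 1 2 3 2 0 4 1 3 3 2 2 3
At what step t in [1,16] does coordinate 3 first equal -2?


3

t=0: X=(-5, -6, -1), d=2 → +e2, X_1=(-5, -5, -1)
t=1: X=(-5, -5, -1), d=2 → +e2, X_2=(-5, -4, -1)
t=2: X=(-5, -4, -1), d=5 → -e3, X_3=(-5, -4, -2)
t=3: X=(-5, -4, -2), d=5 → -e3, X_4=(-5, -4, -3)
t=4: X=(-5, -4, -3), d=1 → -e1, X_5=(-6, -4, -3)
t=5: X=(-6, -4, -3), d=2 → +e2, X_6=(-6, -3, -3)
t=6: X=(-6, -3, -3), d=3 → -e2, X_7=(-6, -4, -3)
t=7: X=(-6, -4, -3), d=2 → +e2, X_8=(-6, -3, -3)
t=8: X=(-6, -3, -3), d=0 → +e1, X_9=(-5, -3, -3)
t=9: X=(-5, -3, -3), d=4 → +e3, X_10=(-5, -3, -2)
t=10: X=(-5, -3, -2), d=1 → -e1, X_11=(-6, -3, -2)
t=11: X=(-6, -3, -2), d=3 → -e2, X_12=(-6, -4, -2)
t=12: X=(-6, -4, -2), d=3 → -e2, X_13=(-6, -5, -2)
t=13: X=(-6, -5, -2), d=2 → +e2, X_14=(-6, -4, -2)
t=14: X=(-6, -4, -2), d=2 → +e2, X_15=(-6, -3, -2)
t=15: X=(-6, -3, -2), d=3 → -e2, X_16=(-6, -4, -2)


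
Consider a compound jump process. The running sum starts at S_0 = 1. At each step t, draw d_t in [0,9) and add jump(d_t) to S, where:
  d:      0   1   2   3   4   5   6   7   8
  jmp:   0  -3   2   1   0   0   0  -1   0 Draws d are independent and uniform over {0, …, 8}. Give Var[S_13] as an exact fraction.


1742/81

Outcome values over d=0..8: [0, -3, 2, 1, 0, 0, 0, -1, 0]
Σy = -1, Σy² = 15, M = 9
μ = -1/9 = -1/9,  σ² = 15/9 − (-1/9)² = 134/81
Independent increments: Var[S_13] = 13·σ² = 13·(134/81) = 1742/81


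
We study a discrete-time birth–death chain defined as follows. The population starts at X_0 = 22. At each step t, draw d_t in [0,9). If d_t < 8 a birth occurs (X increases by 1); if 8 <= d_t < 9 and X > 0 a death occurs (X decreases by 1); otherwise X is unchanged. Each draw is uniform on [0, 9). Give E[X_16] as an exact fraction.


310/9

X can drop by at most 1 per step and X_0 = 22 > T = 16, so X_t >= 22 − t >= 6 > 0 for every t <= 16: the floor at 0 (the 'and X > 0' condition) never binds. Hence X_16 = X_0 + Σ_{t<16} Y_t with i.i.d. increments Y_t = y(d_t) ∈ {+1, −1, 0}.
Outcome values over d=0..8: [1, 1, 1, 1, 1, 1, 1, 1, -1]
Σy = 7, Σy² = 9, M = 9
μ = 7/9 = 7/9,  σ² = 9/9 − (7/9)² = 32/81
E[X_16] = 22 + 16·(7/9) = 310/9


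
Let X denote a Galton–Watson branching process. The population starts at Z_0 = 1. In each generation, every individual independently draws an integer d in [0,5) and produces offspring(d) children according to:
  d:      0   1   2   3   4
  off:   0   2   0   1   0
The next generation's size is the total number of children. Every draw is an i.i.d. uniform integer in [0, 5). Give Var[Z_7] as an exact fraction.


Outcome values over d=0..4: [0, 2, 0, 1, 0]
Σy = 3, Σy² = 5, M = 5
μ = 3/5 = 3/5,  σ² = 5/5 − (3/5)² = 16/25
V_0 = 0, E_0 = 1
V_1 = 16/25·E_0 + (3/5)²·V_0 = 16/25;  E_1 = 3/5
V_2 = 16/25·E_1 + (3/5)²·V_1 = 384/625;  E_2 = 9/25
V_3 = 16/25·E_2 + (3/5)²·V_2 = 7056/15625;  E_3 = 27/125
V_4 = 16/25·E_3 + (3/5)²·V_3 = 117504/390625;  E_4 = 81/625
V_5 = 16/25·E_4 + (3/5)²·V_4 = 1867536/9765625;  E_5 = 243/3125
V_6 = 16/25·E_5 + (3/5)²·V_5 = 28957824/244140625;  E_6 = 729/15625
V_7 = 16/25·E_6 + (3/5)²·V_6 = 442870416/6103515625;  E_7 = 2187/78125

442870416/6103515625


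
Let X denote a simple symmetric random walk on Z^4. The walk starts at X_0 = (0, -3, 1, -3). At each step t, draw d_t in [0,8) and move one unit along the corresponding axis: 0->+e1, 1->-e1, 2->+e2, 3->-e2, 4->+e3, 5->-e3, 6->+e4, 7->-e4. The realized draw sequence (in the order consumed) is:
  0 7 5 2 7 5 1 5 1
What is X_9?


(-1, -2, -2, -5)

t=0: X=(0, -3, 1, -3), d=0 → +e1, X_1=(1, -3, 1, -3)
t=1: X=(1, -3, 1, -3), d=7 → -e4, X_2=(1, -3, 1, -4)
t=2: X=(1, -3, 1, -4), d=5 → -e3, X_3=(1, -3, 0, -4)
t=3: X=(1, -3, 0, -4), d=2 → +e2, X_4=(1, -2, 0, -4)
t=4: X=(1, -2, 0, -4), d=7 → -e4, X_5=(1, -2, 0, -5)
t=5: X=(1, -2, 0, -5), d=5 → -e3, X_6=(1, -2, -1, -5)
t=6: X=(1, -2, -1, -5), d=1 → -e1, X_7=(0, -2, -1, -5)
t=7: X=(0, -2, -1, -5), d=5 → -e3, X_8=(0, -2, -2, -5)
t=8: X=(0, -2, -2, -5), d=1 → -e1, X_9=(-1, -2, -2, -5)


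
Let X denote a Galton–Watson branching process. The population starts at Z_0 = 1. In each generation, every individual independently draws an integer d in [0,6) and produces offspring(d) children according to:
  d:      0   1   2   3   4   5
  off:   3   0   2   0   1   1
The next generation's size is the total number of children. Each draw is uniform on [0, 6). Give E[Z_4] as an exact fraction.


Outcome values over d=0..5: [3, 0, 2, 0, 1, 1]
Σy = 7, Σy² = 15, M = 6
μ = 7/6 = 7/6,  σ² = 15/6 − (7/6)² = 41/36
E[Z_0] = 1
E[Z_1] = 7/6·E[Z_0] = 7/6
E[Z_2] = 7/6·E[Z_1] = 49/36
E[Z_3] = 7/6·E[Z_2] = 343/216
E[Z_4] = 7/6·E[Z_3] = 2401/1296

2401/1296


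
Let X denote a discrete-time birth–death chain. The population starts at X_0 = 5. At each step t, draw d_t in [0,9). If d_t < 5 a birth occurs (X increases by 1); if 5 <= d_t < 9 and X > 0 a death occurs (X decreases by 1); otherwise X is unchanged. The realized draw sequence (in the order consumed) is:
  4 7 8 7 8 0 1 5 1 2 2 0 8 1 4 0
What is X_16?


9

t=0: X=5, d=4 → birth, X_1=6
t=1: X=6, d=7 → death, X_2=5
t=2: X=5, d=8 → death, X_3=4
t=3: X=4, d=7 → death, X_4=3
t=4: X=3, d=8 → death, X_5=2
t=5: X=2, d=0 → birth, X_6=3
t=6: X=3, d=1 → birth, X_7=4
t=7: X=4, d=5 → death, X_8=3
t=8: X=3, d=1 → birth, X_9=4
t=9: X=4, d=2 → birth, X_10=5
t=10: X=5, d=2 → birth, X_11=6
t=11: X=6, d=0 → birth, X_12=7
t=12: X=7, d=8 → death, X_13=6
t=13: X=6, d=1 → birth, X_14=7
t=14: X=7, d=4 → birth, X_15=8
t=15: X=8, d=0 → birth, X_16=9


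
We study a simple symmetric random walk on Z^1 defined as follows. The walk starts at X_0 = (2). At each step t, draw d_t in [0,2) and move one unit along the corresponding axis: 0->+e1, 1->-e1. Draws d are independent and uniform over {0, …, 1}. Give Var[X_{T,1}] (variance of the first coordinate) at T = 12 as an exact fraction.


12

Outcome values over d=0..1: [1, -1]
Σy = 0, Σy² = 2, M = 2
μ = 0/2 = 0,  σ² = 2/2 − (0)² = 1
Independent increments: Var[X_12] = 12·σ² = 12·(1) = 12


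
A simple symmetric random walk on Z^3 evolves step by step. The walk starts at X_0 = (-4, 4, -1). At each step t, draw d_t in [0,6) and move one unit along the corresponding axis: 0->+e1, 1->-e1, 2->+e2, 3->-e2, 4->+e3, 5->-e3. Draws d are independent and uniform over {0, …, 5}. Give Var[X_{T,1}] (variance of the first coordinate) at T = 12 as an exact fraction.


Outcome values over d=0..5: [1, -1, 0, 0, 0, 0]
Σy = 0, Σy² = 2, M = 6
μ = 0/6 = 0,  σ² = 2/6 − (0)² = 1/3
Independent increments: Var[X_12] = 12·σ² = 12·(1/3) = 4

4


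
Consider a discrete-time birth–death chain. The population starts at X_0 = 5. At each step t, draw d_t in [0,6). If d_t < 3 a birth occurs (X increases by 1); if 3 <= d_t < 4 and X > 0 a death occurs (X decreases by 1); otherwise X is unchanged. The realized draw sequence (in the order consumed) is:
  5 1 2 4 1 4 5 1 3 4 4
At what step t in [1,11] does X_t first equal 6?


t=0: X=5, d=5 → hold, X_1=5
t=1: X=5, d=1 → birth, X_2=6
t=2: X=6, d=2 → birth, X_3=7
t=3: X=7, d=4 → hold, X_4=7
t=4: X=7, d=1 → birth, X_5=8
t=5: X=8, d=4 → hold, X_6=8
t=6: X=8, d=5 → hold, X_7=8
t=7: X=8, d=1 → birth, X_8=9
t=8: X=9, d=3 → death, X_9=8
t=9: X=8, d=4 → hold, X_10=8
t=10: X=8, d=4 → hold, X_11=8

2


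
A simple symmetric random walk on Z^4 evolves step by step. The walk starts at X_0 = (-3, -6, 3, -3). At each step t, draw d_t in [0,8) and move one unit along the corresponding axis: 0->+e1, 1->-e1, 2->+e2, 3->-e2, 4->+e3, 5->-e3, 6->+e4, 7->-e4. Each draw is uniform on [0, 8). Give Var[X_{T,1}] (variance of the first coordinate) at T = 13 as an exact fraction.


Outcome values over d=0..7: [1, -1, 0, 0, 0, 0, 0, 0]
Σy = 0, Σy² = 2, M = 8
μ = 0/8 = 0,  σ² = 2/8 − (0)² = 1/4
Independent increments: Var[X_13] = 13·σ² = 13·(1/4) = 13/4

13/4


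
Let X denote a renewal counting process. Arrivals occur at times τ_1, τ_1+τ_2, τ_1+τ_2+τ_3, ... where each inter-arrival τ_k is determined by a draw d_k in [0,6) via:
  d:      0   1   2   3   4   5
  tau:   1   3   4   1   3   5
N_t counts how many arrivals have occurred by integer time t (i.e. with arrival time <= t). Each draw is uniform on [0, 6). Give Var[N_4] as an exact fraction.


Inter-arrival values over d=0..5: [1, 3, 4, 1, 3, 5]
Each d has probability 1/6, so the pmf of τ is: f(1) = 1/3, f(3) = 1/3, f(4) = 1/6, f(5) = 1/6
Let p_n(j) = P(N_n = j), with p_0 = [1]. Condition on τ_1: p_n(0) = P(τ > n), and for j >= 1, p_n(j) = Σ_{k<=n} f(k)·p_{n−k}(j−1)
p_1 = [2/3, 1/3]  (j = 0..1)
p_2 = [2/3, 2/9, 1/9]  (j = 0..2)
p_3 = [1/3, 5/9, 2/27, 1/27]  (j = 0..3)
p_4 = [1/6, 1/2, 8/27, 2/81, 1/81]  (j = 0..4)
E[N_4] = Σ j·p_4(j) = 197/162;  E[N_4²] = Σ j²·p_4(j) = 341/162
Var[N_4] = 341/162 − (197/162)² = 16433/26244

16433/26244


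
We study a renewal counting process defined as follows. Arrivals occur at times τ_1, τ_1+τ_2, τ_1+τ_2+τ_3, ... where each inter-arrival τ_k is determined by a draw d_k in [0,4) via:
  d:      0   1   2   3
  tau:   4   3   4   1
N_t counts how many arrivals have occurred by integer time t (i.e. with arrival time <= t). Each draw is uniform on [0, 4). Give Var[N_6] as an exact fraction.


Inter-arrival values over d=0..3: [4, 3, 4, 1]
Each d has probability 1/4, so the pmf of τ is: f(1) = 1/4, f(3) = 1/4, f(4) = 1/2
Let p_n(j) = P(N_n = j), with p_0 = [1]. Condition on τ_1: p_n(0) = P(τ > n), and for j >= 1, p_n(j) = Σ_{k<=n} f(k)·p_{n−k}(j−1)
p_1 = [3/4, 1/4]  (j = 0..1)
p_2 = [3/4, 3/16, 1/16]  (j = 0..2)
p_3 = [1/2, 7/16, 3/64, 1/64]  (j = 0..3)
p_4 = [0, 13/16, 11/64, 3/256, 1/256]  (j = 0..4)
p_5 = [0, 9/16, 3/8, 15/256, 3/1024, 1/1024]  (j = 0..5)
p_6 = [0, 1/2, 11/32, 35/256, 19/1024, 3/4096, 1/4096]  (j = 0..6)
E[N_6] = Σ j·p_6(j) = 6869/4096;  E[N_6²] = Σ j²·p_6(j) = 14047/4096
Var[N_6] = 14047/4096 − (6869/4096)² = 10353351/16777216

10353351/16777216


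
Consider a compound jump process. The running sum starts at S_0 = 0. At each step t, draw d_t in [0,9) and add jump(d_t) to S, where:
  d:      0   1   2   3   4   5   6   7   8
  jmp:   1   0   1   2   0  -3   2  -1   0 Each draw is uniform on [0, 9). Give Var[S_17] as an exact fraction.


Outcome values over d=0..8: [1, 0, 1, 2, 0, -3, 2, -1, 0]
Σy = 2, Σy² = 20, M = 9
μ = 2/9 = 2/9,  σ² = 20/9 − (2/9)² = 176/81
Independent increments: Var[S_17] = 17·σ² = 17·(176/81) = 2992/81

2992/81


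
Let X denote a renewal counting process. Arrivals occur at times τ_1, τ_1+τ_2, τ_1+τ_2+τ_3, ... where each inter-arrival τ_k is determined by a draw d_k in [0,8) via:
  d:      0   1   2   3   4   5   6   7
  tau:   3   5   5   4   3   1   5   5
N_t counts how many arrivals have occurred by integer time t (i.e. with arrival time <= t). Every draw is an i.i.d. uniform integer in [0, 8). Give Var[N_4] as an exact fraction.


Inter-arrival values over d=0..7: [3, 5, 5, 4, 3, 1, 5, 5]
Each d has probability 1/8, so the pmf of τ is: f(1) = 1/8, f(3) = 1/4, f(4) = 1/8, f(5) = 1/2
Let p_n(j) = P(N_n = j), with p_0 = [1]. Condition on τ_1: p_n(0) = P(τ > n), and for j >= 1, p_n(j) = Σ_{k<=n} f(k)·p_{n−k}(j−1)
p_1 = [7/8, 1/8]  (j = 0..1)
p_2 = [7/8, 7/64, 1/64]  (j = 0..2)
p_3 = [5/8, 23/64, 7/512, 1/512]  (j = 0..3)
p_4 = [1/2, 27/64, 39/512, 7/4096, 1/4096]  (j = 0..4)
E[N_4] = Σ j·p_4(j) = 2377/4096;  E[N_4²] = Σ j²·p_4(j) = 3055/4096
Var[N_4] = 3055/4096 − (2377/4096)² = 6863151/16777216

6863151/16777216


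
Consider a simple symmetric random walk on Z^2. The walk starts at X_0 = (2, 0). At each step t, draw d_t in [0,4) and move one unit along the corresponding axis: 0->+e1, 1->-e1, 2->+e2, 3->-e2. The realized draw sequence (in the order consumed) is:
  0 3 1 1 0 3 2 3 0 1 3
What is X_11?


t=0: X=(2, 0), d=0 → +e1, X_1=(3, 0)
t=1: X=(3, 0), d=3 → -e2, X_2=(3, -1)
t=2: X=(3, -1), d=1 → -e1, X_3=(2, -1)
t=3: X=(2, -1), d=1 → -e1, X_4=(1, -1)
t=4: X=(1, -1), d=0 → +e1, X_5=(2, -1)
t=5: X=(2, -1), d=3 → -e2, X_6=(2, -2)
t=6: X=(2, -2), d=2 → +e2, X_7=(2, -1)
t=7: X=(2, -1), d=3 → -e2, X_8=(2, -2)
t=8: X=(2, -2), d=0 → +e1, X_9=(3, -2)
t=9: X=(3, -2), d=1 → -e1, X_10=(2, -2)
t=10: X=(2, -2), d=3 → -e2, X_11=(2, -3)

(2, -3)


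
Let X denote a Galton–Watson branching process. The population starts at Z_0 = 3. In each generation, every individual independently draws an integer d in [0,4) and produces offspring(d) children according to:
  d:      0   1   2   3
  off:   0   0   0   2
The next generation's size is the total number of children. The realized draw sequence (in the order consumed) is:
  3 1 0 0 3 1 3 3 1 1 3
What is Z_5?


gen 0: Z_0=3, draws=[3, 1, 0], offspring=[2, 0, 0], Z_1=2
gen 1: Z_1=2, draws=[0, 3], offspring=[0, 2], Z_2=2
gen 2: Z_2=2, draws=[1, 3], offspring=[0, 2], Z_3=2
gen 3: Z_3=2, draws=[3, 1], offspring=[2, 0], Z_4=2
gen 4: Z_4=2, draws=[1, 3], offspring=[0, 2], Z_5=2

2


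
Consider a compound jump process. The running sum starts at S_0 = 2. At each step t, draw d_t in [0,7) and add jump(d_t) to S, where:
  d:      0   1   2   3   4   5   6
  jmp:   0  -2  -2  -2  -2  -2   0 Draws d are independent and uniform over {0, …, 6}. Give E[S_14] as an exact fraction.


Outcome values over d=0..6: [0, -2, -2, -2, -2, -2, 0]
Σy = -10, Σy² = 20, M = 7
μ = -10/7 = -10/7,  σ² = 20/7 − (-10/7)² = 40/49
E[S_14] = 2 + 14·(-10/7) = -18

-18


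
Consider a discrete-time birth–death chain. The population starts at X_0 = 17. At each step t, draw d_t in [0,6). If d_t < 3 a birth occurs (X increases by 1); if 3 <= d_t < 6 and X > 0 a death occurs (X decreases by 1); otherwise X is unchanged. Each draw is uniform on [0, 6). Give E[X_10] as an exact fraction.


17

X can drop by at most 1 per step and X_0 = 17 > T = 10, so X_t >= 17 − t >= 7 > 0 for every t <= 10: the floor at 0 (the 'and X > 0' condition) never binds. Hence X_10 = X_0 + Σ_{t<10} Y_t with i.i.d. increments Y_t = y(d_t) ∈ {+1, −1, 0}.
Outcome values over d=0..5: [1, 1, 1, -1, -1, -1]
Σy = 0, Σy² = 6, M = 6
μ = 0/6 = 0,  σ² = 6/6 − (0)² = 1
E[X_10] = 17 + 10·(0) = 17


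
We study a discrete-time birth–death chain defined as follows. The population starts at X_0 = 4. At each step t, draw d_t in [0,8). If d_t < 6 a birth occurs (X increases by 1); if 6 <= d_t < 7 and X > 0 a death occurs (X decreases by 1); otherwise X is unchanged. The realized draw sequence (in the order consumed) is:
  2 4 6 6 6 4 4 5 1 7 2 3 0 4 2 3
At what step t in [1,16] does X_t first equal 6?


2

t=0: X=4, d=2 → birth, X_1=5
t=1: X=5, d=4 → birth, X_2=6
t=2: X=6, d=6 → death, X_3=5
t=3: X=5, d=6 → death, X_4=4
t=4: X=4, d=6 → death, X_5=3
t=5: X=3, d=4 → birth, X_6=4
t=6: X=4, d=4 → birth, X_7=5
t=7: X=5, d=5 → birth, X_8=6
t=8: X=6, d=1 → birth, X_9=7
t=9: X=7, d=7 → hold, X_10=7
t=10: X=7, d=2 → birth, X_11=8
t=11: X=8, d=3 → birth, X_12=9
t=12: X=9, d=0 → birth, X_13=10
t=13: X=10, d=4 → birth, X_14=11
t=14: X=11, d=2 → birth, X_15=12
t=15: X=12, d=3 → birth, X_16=13


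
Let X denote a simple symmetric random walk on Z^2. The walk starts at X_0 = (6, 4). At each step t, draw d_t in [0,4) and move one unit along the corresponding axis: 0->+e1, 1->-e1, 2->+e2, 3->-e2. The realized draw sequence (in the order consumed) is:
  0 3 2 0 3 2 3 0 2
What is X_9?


(9, 4)

t=0: X=(6, 4), d=0 → +e1, X_1=(7, 4)
t=1: X=(7, 4), d=3 → -e2, X_2=(7, 3)
t=2: X=(7, 3), d=2 → +e2, X_3=(7, 4)
t=3: X=(7, 4), d=0 → +e1, X_4=(8, 4)
t=4: X=(8, 4), d=3 → -e2, X_5=(8, 3)
t=5: X=(8, 3), d=2 → +e2, X_6=(8, 4)
t=6: X=(8, 4), d=3 → -e2, X_7=(8, 3)
t=7: X=(8, 3), d=0 → +e1, X_8=(9, 3)
t=8: X=(9, 3), d=2 → +e2, X_9=(9, 4)


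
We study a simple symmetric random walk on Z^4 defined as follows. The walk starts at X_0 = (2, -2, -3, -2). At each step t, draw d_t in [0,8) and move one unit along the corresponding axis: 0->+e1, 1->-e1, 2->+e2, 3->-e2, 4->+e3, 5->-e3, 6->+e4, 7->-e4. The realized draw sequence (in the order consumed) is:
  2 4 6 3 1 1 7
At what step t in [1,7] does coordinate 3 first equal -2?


2

t=0: X=(2, -2, -3, -2), d=2 → +e2, X_1=(2, -1, -3, -2)
t=1: X=(2, -1, -3, -2), d=4 → +e3, X_2=(2, -1, -2, -2)
t=2: X=(2, -1, -2, -2), d=6 → +e4, X_3=(2, -1, -2, -1)
t=3: X=(2, -1, -2, -1), d=3 → -e2, X_4=(2, -2, -2, -1)
t=4: X=(2, -2, -2, -1), d=1 → -e1, X_5=(1, -2, -2, -1)
t=5: X=(1, -2, -2, -1), d=1 → -e1, X_6=(0, -2, -2, -1)
t=6: X=(0, -2, -2, -1), d=7 → -e4, X_7=(0, -2, -2, -2)


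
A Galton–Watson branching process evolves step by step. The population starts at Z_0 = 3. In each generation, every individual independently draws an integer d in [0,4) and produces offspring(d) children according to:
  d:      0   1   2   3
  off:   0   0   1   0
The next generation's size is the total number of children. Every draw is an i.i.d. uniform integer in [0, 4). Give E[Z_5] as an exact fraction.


Outcome values over d=0..3: [0, 0, 1, 0]
Σy = 1, Σy² = 1, M = 4
μ = 1/4 = 1/4,  σ² = 1/4 − (1/4)² = 3/16
E[Z_0] = 3
E[Z_1] = 1/4·E[Z_0] = 3/4
E[Z_2] = 1/4·E[Z_1] = 3/16
E[Z_3] = 1/4·E[Z_2] = 3/64
E[Z_4] = 1/4·E[Z_3] = 3/256
E[Z_5] = 1/4·E[Z_4] = 3/1024

3/1024


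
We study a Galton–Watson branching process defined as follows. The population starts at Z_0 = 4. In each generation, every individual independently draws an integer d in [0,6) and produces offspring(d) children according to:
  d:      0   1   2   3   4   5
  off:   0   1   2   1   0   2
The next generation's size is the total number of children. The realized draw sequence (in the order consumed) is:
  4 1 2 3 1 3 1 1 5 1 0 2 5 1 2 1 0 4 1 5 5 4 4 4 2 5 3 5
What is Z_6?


gen 0: Z_0=4, draws=[4, 1, 2, 3], offspring=[0, 1, 2, 1], Z_1=4
gen 1: Z_1=4, draws=[1, 3, 1, 1], offspring=[1, 1, 1, 1], Z_2=4
gen 2: Z_2=4, draws=[5, 1, 0, 2], offspring=[2, 1, 0, 2], Z_3=5
gen 3: Z_3=5, draws=[5, 1, 2, 1, 0], offspring=[2, 1, 2, 1, 0], Z_4=6
gen 4: Z_4=6, draws=[4, 1, 5, 5, 4, 4], offspring=[0, 1, 2, 2, 0, 0], Z_5=5
gen 5: Z_5=5, draws=[4, 2, 5, 3, 5], offspring=[0, 2, 2, 1, 2], Z_6=7

7


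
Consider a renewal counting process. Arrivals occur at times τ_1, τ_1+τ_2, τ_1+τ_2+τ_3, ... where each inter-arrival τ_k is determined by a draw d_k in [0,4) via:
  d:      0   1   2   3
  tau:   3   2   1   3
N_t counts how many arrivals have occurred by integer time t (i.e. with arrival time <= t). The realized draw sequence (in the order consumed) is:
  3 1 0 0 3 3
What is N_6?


2

draw d_1=3: τ_1=3, arrival time A_1=3
draw d_2=1: τ_2=2, arrival time A_2=5
draw d_3=0: τ_3=3, arrival time A_3=8
draw d_4=0: τ_4=3, arrival time A_4=11
draw d_5=3: τ_5=3, arrival time A_5=14
draw d_6=3: τ_6=3, arrival time A_6=17
N_t over t=0..6: 0:0 1:0 2:0 3:1 4:1 5:2 6:2


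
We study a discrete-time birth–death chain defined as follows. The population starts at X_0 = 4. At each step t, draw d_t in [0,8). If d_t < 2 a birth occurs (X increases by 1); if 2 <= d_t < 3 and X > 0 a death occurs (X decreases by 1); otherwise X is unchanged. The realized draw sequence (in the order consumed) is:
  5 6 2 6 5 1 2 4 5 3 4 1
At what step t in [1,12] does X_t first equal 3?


t=0: X=4, d=5 → hold, X_1=4
t=1: X=4, d=6 → hold, X_2=4
t=2: X=4, d=2 → death, X_3=3
t=3: X=3, d=6 → hold, X_4=3
t=4: X=3, d=5 → hold, X_5=3
t=5: X=3, d=1 → birth, X_6=4
t=6: X=4, d=2 → death, X_7=3
t=7: X=3, d=4 → hold, X_8=3
t=8: X=3, d=5 → hold, X_9=3
t=9: X=3, d=3 → hold, X_10=3
t=10: X=3, d=4 → hold, X_11=3
t=11: X=3, d=1 → birth, X_12=4

3


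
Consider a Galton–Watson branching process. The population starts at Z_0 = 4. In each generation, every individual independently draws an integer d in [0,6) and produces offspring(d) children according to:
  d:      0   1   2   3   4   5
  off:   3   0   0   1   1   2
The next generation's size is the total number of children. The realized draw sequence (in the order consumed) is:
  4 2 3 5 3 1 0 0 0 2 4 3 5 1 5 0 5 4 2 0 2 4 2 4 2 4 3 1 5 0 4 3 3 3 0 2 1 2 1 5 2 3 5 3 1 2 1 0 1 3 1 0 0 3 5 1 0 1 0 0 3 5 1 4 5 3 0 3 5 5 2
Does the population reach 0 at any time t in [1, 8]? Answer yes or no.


gen 0: Z_0=4, draws=[4, 2, 3, 5], offspring=[1, 0, 1, 2], Z_1=4
gen 1: Z_1=4, draws=[3, 1, 0, 0], offspring=[1, 0, 3, 3], Z_2=7
gen 2: Z_2=7, draws=[0, 2, 4, 3, 5, 1, 5], offspring=[3, 0, 1, 1, 2, 0, 2], Z_3=9
gen 3: Z_3=9, draws=[0, 5, 4, 2, 0, 2, 4, 2, 4], offspring=[3, 2, 1, 0, 3, 0, 1, 0, 1], Z_4=11
gen 4: Z_4=11, draws=[2, 4, 3, 1, 5, 0, 4, 3, 3, 3, 0], offspring=[0, 1, 1, 0, 2, 3, 1, 1, 1, 1, 3], Z_5=14
gen 5: Z_5=14, draws=[2, 1, 2, 1, 5, 2, 3, 5, 3, 1, 2, 1, 0, 1], offspring=[0, 0, 0, 0, 2, 0, 1, 2, 1, 0, 0, 0, 3, 0], Z_6=9
gen 6: Z_6=9, draws=[3, 1, 0, 0, 3, 5, 1, 0, 1], offspring=[1, 0, 3, 3, 1, 2, 0, 3, 0], Z_7=13
gen 7: Z_7=13, draws=[0, 0, 3, 5, 1, 4, 5, 3, 0, 3, 5, 5, 2], offspring=[3, 3, 1, 2, 0, 1, 2, 1, 3, 1, 2, 2, 0], Z_8=21

no


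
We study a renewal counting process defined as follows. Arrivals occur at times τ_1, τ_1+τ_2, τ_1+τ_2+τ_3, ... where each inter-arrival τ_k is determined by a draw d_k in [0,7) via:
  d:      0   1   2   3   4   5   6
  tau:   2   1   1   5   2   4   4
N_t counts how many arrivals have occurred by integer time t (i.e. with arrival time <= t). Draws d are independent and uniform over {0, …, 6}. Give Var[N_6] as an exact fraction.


11029364604/13841287201

Inter-arrival values over d=0..6: [2, 1, 1, 5, 2, 4, 4]
Each d has probability 1/7, so the pmf of τ is: f(1) = 2/7, f(2) = 2/7, f(4) = 2/7, f(5) = 1/7
Let p_n(j) = P(N_n = j), with p_0 = [1]. Condition on τ_1: p_n(0) = P(τ > n), and for j >= 1, p_n(j) = Σ_{k<=n} f(k)·p_{n−k}(j−1)
p_1 = [5/7, 2/7]  (j = 0..1)
p_2 = [3/7, 24/49, 4/49]  (j = 0..2)
p_3 = [3/7, 16/49, 76/343, 8/343]  (j = 0..3)
p_4 = [1/7, 26/49, 80/343, 208/2401, 16/2401]  (j = 0..4)
p_5 = [0, 25/49, 16/49, 312/2401, 528/16807, 32/16807]  (j = 0..5)
p_6 = [0, 13/49, 164/343, 440/2401, 1040/16807, 1280/117649, 64/117649]  (j = 0..6)
E[N_6] = Σ j·p_6(j) = 244301/117649;  E[N_6²] = Σ j²·p_6(j) = 601045/117649
Var[N_6] = 601045/117649 − (244301/117649)² = 11029364604/13841287201


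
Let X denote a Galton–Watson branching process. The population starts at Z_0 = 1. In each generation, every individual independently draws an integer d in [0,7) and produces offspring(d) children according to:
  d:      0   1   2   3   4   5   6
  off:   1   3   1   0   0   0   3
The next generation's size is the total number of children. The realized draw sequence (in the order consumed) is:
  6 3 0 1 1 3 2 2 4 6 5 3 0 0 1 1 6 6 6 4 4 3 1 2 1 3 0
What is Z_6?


gen 0: Z_0=1, draws=[6], offspring=[3], Z_1=3
gen 1: Z_1=3, draws=[3, 0, 1], offspring=[0, 1, 3], Z_2=4
gen 2: Z_2=4, draws=[1, 3, 2, 2], offspring=[3, 0, 1, 1], Z_3=5
gen 3: Z_3=5, draws=[4, 6, 5, 3, 0], offspring=[0, 3, 0, 0, 1], Z_4=4
gen 4: Z_4=4, draws=[0, 1, 1, 6], offspring=[1, 3, 3, 3], Z_5=10
gen 5: Z_5=10, draws=[6, 6, 4, 4, 3, 1, 2, 1, 3, 0], offspring=[3, 3, 0, 0, 0, 3, 1, 3, 0, 1], Z_6=14

14
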